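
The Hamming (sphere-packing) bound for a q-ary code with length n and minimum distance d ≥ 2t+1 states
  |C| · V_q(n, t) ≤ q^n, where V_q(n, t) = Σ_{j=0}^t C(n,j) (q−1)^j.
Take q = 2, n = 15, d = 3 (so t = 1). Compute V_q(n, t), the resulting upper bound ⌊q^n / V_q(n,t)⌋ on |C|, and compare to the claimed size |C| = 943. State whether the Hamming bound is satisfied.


V_q(n, t) = 16, q^n = 32768, Hamming bound = 2048, |C| = 943 ≤ bound (satisfied).

Step 1: Compute V_q(n, t) = Σ_{j=0}^1 C(n, j) (q−1)^j.
  j = 0: C(15,0)·(1)^0 = 1·1 = 1.
  j = 1: C(15,1)·(1)^1 = 15·1 = 15.
  V_q(n, t) = 1 + 15 = 16.
Step 2: q^n = 2^15 = 32768.
Step 3: Hamming bound ⌊q^n / V_q(n,t)⌋ = ⌊32768/16⌋ = 2048.
Step 4: Compare |C| = 943 to 2048: satisfied.
The claimed |C| lies below the Hamming bound.


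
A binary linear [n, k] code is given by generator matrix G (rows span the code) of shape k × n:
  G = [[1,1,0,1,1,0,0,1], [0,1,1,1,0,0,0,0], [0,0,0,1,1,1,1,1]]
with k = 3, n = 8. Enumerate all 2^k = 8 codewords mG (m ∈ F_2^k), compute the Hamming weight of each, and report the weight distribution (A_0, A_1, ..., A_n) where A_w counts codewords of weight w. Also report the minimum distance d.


Weight distribution: A_0 = 1, A_3 = 1, A_4 = 2, A_5 = 3, A_6 = 1. Minimum distance d = 3.

Enumerate all 2^3 = 8 messages m ∈ F_2^3.
For each, compute codeword c = mG in F_2^8, then tally its weight.
  m = 000 → c = 00000000, weight = 0.
  m = 100 → c = 11011001, weight = 5.
  m = 010 → c = 01110000, weight = 3.
  m = 110 → c = 10101001, weight = 4.
  m = 001 → c = 00011111, weight = 5.
  m = 101 → c = 11000110, weight = 4.
  m = 011 → c = 01101111, weight = 6.
  m = 111 → c = 10110110, weight = 5.
Tally weights:
  weight 0: 1 codewords.
  weight 3: 1 codewords.
  weight 4: 2 codewords.
  weight 5: 3 codewords.
  weight 6: 1 codewords.
Minimum distance d = smallest w > 0 with A_w > 0 = 3.
Sanity: Σ A_w = 8 = 2^3 = 8 ✓.


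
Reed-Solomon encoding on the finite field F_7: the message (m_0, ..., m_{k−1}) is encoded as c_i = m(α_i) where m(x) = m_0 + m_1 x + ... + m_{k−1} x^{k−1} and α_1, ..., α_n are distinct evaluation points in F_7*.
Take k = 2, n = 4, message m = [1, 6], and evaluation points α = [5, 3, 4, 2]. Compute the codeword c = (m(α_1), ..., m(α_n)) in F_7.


c = [3, 5, 4, 6]

Message polynomial: m(x) = 1 + 6·x (mod 7).
For each evaluation point α_i, compute m(α_i) mod 7:
  α_1 = 5: Horner steps 6 → 3, so m(5) = 3.
  α_2 = 3: Horner steps 6 → 5, so m(3) = 5.
  α_3 = 4: Horner steps 6 → 4, so m(4) = 4.
  α_4 = 2: Horner steps 6 → 6, so m(2) = 6.
Codeword c = [3, 5, 4, 6] ∈ F_7^4.


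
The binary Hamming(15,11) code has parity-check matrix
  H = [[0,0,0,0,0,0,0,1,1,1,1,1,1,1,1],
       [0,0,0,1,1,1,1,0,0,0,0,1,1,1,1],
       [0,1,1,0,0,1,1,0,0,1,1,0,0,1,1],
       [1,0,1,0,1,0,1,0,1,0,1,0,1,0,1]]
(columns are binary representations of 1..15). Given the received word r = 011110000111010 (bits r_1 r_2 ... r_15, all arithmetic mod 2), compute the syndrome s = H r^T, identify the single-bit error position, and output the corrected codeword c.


s = (0, 0, 1, 1)^T, error position = 3, corrected codeword c = 010110000111010

Compute s = H r^T mod 2 one row at a time:
  s_1 = 0 + 0 + 1 + 1 + 1 + 0 + 1 + 0 = 4 ≡ 0 (mod 2).
  s_2 = 1 + 1 + 0 + 0 + 1 + 0 + 1 + 0 = 4 ≡ 0 (mod 2).
  s_3 = 1 + 1 + 0 + 0 + 1 + 1 + 1 + 0 = 5 ≡ 1 (mod 2).
  s_4 = 0 + 1 + 1 + 0 + 0 + 1 + 0 + 0 = 3 ≡ 1 (mod 2).
s = (0, 0, 1, 1)^T — this equals column 3 of H (binary 0011), so error is at position 3.
Correct: flip bit 3 of r = 011110000111010 to get c = 010110000111010.


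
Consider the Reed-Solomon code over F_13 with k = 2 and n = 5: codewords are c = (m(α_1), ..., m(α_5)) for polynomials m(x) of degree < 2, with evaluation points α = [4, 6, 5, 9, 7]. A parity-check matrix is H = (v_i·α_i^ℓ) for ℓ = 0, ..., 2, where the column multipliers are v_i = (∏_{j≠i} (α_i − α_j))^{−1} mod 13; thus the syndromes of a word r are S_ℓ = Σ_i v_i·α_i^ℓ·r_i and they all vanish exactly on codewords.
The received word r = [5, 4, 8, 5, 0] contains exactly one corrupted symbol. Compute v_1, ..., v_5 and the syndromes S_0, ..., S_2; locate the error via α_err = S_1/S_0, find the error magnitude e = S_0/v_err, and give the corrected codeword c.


S = (8, 6, 11), error at position 1, error magnitude e = 6, c = [12, 4, 8, 5, 0].

Step 1: column multipliers v_i = (∏_{j≠i}(α_i − α_j))^{−1} mod 13.
  i = 1 (α = 4): (4−6)(4−5)(4−9)(4−7) = (−2)·(−1)·(−5)·(−3) = 30 ≡ 4, so v_1 = 4^{−1} = 10 (mod 13).
  i = 2 (α = 6): (6−4)(6−5)(6−9)(6−7) = 2·1·(−3)·(−1) = 6 ≡ 6, so v_2 = 6^{−1} = 11 (mod 13).
  i = 3 (α = 5): (5−4)(5−6)(5−9)(5−7) = 1·(−1)·(−4)·(−2) = −8 ≡ 5, so v_3 = 5^{−1} = 8 (mod 13).
  i = 4 (α = 9): (9−4)(9−6)(9−5)(9−7) = 5·3·4·2 = 120 ≡ 3, so v_4 = 3^{−1} = 9 (mod 13).
  i = 5 (α = 7): (7−4)(7−6)(7−5)(7−9) = 3·1·2·(−2) = −12 ≡ 1, so v_5 = 1^{−1} = 1 (mod 13).
  v = [10, 11, 8, 9, 1].
Step 2: syndromes of r = [5, 4, 8, 5, 0] (all sums mod 13).
  S_0 = Σ v_i r_i = 10·5 + 11·4 + 8·8 + 9·5 + 1·0 = 203 ≡ 8.
  S_1 = Σ v_i α_i r_i = 10·4·5 + 11·6·4 + 8·5·8 + 9·9·5 + 1·7·0 = 1189 ≡ 6.
  α_i^2 mod 13 = [3, 10, 12, 3, 10].
  S_2 = Σ v_i α_i^2 r_i = 10·3·5 + 11·10·4 + 8·12·8 + 9·3·5 + 1·10·0 = 1493 ≡ 11.
  S = (8, 6, 11) ≠ 0, so r is not a codeword (an error is present).
Step 3: locate the error. For a single error e at position i, S_ℓ = v_i·e·α_i^ℓ, so α_err = S_1/S_0.
  S_0^{−1} = 8^{−1} = 5 (mod 13), so α_err = 6·5 = 30 ≡ 4 = α_1. Error position i = 1.
  Consistency check: S_2/S_1 = 11·11 = 121 ≡ 4 = α_err ✓ (single-error assumption holds).
Step 4: error magnitude e = S_0/v_1 = S_0·∏_{j≠1}(α_1 − α_j) = 8·4 = 32 ≡ 6 (mod 13).
Step 5: correct position 1: c_1 = r_1 − e = 5 − 6 ≡ 12 (mod 13). Hence c = [12, 4, 8, 5, 0].
  Check: interpolating c through the α_i gives m(x) = 2 + 9·x (degree < 2) with m(α_i) = c_i for every i, so c is indeed a codeword.


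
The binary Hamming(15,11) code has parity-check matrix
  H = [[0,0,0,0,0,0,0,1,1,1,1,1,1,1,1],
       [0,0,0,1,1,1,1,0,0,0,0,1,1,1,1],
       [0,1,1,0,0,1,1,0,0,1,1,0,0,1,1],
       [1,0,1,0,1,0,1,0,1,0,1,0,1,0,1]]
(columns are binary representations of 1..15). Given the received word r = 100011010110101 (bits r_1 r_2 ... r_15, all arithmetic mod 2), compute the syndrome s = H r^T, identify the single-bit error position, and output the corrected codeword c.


s = (1, 0, 0, 1)^T, error position = 9, corrected codeword c = 100011011110101

Compute s = H r^T mod 2 one row at a time:
  s_1 = 1 + 0 + 1 + 1 + 0 + 1 + 0 + 1 = 5 ≡ 1 (mod 2).
  s_2 = 0 + 1 + 1 + 0 + 0 + 1 + 0 + 1 = 4 ≡ 0 (mod 2).
  s_3 = 0 + 0 + 1 + 0 + 1 + 1 + 0 + 1 = 4 ≡ 0 (mod 2).
  s_4 = 1 + 0 + 1 + 0 + 0 + 1 + 1 + 1 = 5 ≡ 1 (mod 2).
s = (1, 0, 0, 1)^T — this equals column 9 of H (binary 1001), so error is at position 9.
Correct: flip bit 9 of r = 100011010110101 to get c = 100011011110101.


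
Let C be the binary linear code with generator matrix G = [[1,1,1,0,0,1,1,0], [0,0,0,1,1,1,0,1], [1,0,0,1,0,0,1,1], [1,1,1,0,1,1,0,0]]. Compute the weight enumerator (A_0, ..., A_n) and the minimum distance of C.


Weight distribution: A_0 = 1, A_2 = 2, A_3 = 2, A_4 = 5, A_5 = 4, A_7 = 2. Minimum distance d = 2.

Enumerate all 2^4 = 16 messages m ∈ F_2^4.
For each, compute codeword c = mG in F_2^8, then tally its weight.
  m = 0000 → c = 00000000, weight = 0.
  m = 1000 → c = 11100110, weight = 5.
  m = 0100 → c = 00011101, weight = 4.
  m = 1100 → c = 11111011, weight = 7.
  m = 0010 → c = 10010011, weight = 4.
  m = 1010 → c = 01110101, weight = 5.
  m = 0110 → c = 10001110, weight = 4.
  m = 1110 → c = 01101000, weight = 3.
  m = 0001 → c = 11101100, weight = 5.
  m = 1001 → c = 00001010, weight = 2.
  m = 0101 → c = 11110001, weight = 5.
  m = 1101 → c = 00010111, weight = 4.
  m = 0011 → c = 01111111, weight = 7.
  m = 1011 → c = 10011001, weight = 4.
  m = 0111 → c = 01100010, weight = 3.
  m = 1111 → c = 10000100, weight = 2.
Tally weights:
  weight 0: 1 codewords.
  weight 2: 2 codewords.
  weight 3: 2 codewords.
  weight 4: 5 codewords.
  weight 5: 4 codewords.
  weight 7: 2 codewords.
Minimum distance d = smallest w > 0 with A_w > 0 = 2.
Sanity: Σ A_w = 16 = 2^4 = 16 ✓.


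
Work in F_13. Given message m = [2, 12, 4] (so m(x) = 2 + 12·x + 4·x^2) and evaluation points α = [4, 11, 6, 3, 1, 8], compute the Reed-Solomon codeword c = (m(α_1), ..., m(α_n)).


c = [10, 7, 10, 9, 5, 3]

Message polynomial: m(x) = 2 + 12·x + 4·x^2 (mod 13).
For each evaluation point α_i, compute m(α_i) mod 13:
  α_1 = 4: Horner steps 4 → 2 → 10, so m(4) = 10.
  α_2 = 11: Horner steps 4 → 4 → 7, so m(11) = 7.
  α_3 = 6: Horner steps 4 → 10 → 10, so m(6) = 10.
  α_4 = 3: Horner steps 4 → 11 → 9, so m(3) = 9.
  α_5 = 1: Horner steps 4 → 3 → 5, so m(1) = 5.
  α_6 = 8: Horner steps 4 → 5 → 3, so m(8) = 3.
Codeword c = [10, 7, 10, 9, 5, 3] ∈ F_13^6.


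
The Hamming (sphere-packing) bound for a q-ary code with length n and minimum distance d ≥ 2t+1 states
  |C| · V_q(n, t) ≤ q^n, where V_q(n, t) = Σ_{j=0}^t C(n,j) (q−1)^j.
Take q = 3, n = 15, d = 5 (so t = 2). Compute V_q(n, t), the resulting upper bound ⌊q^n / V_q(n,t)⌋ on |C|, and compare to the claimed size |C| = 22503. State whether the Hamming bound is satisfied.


V_q(n, t) = 451, q^n = 14348907, Hamming bound = 31815, |C| = 22503 ≤ bound (satisfied).

Step 1: Compute V_q(n, t) = Σ_{j=0}^2 C(n, j) (q−1)^j.
  j = 0: C(15,0)·(2)^0 = 1·1 = 1.
  j = 1: C(15,1)·(2)^1 = 15·2 = 30.
  j = 2: C(15,2)·(2)^2 = 105·4 = 420.
  V_q(n, t) = 1 + 30 + 420 = 451.
Step 2: q^n = 3^15 = 14348907.
Step 3: Hamming bound ⌊q^n / V_q(n,t)⌋ = ⌊14348907/451⌋ = 31815.
Step 4: Compare |C| = 22503 to 31815: satisfied.
The claimed |C| lies below the Hamming bound.


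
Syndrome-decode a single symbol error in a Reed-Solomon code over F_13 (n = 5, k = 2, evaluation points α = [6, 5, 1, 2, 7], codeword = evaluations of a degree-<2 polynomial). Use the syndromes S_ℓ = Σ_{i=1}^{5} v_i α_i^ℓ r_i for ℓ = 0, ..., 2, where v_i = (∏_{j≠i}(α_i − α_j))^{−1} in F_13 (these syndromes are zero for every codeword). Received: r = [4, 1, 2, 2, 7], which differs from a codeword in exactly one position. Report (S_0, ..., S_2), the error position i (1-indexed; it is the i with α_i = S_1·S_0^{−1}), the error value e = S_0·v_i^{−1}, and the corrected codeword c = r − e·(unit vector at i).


S = (2, 4, 8), error at position 4, error magnitude e = 10, c = [4, 1, 2, 5, 7].

Step 1: column multipliers v_i = (∏_{j≠i}(α_i − α_j))^{−1} mod 13.
  i = 1 (α = 6): (6−5)(6−1)(6−2)(6−7) = 1·5·4·(−1) = −20 ≡ 6, so v_1 = 6^{−1} = 11 (mod 13).
  i = 2 (α = 5): (5−6)(5−1)(5−2)(5−7) = (−1)·4·3·(−2) = 24 ≡ 11, so v_2 = 11^{−1} = 6 (mod 13).
  i = 3 (α = 1): (1−6)(1−5)(1−2)(1−7) = (−5)·(−4)·(−1)·(−6) = 120 ≡ 3, so v_3 = 3^{−1} = 9 (mod 13).
  i = 4 (α = 2): (2−6)(2−5)(2−1)(2−7) = (−4)·(−3)·1·(−5) = −60 ≡ 5, so v_4 = 5^{−1} = 8 (mod 13).
  i = 5 (α = 7): (7−6)(7−5)(7−1)(7−2) = 1·2·6·5 = 60 ≡ 8, so v_5 = 8^{−1} = 5 (mod 13).
  v = [11, 6, 9, 8, 5].
Step 2: syndromes of r = [4, 1, 2, 2, 7] (all sums mod 13).
  S_0 = Σ v_i r_i = 11·4 + 6·1 + 9·2 + 8·2 + 5·7 = 119 ≡ 2.
  S_1 = Σ v_i α_i r_i = 11·6·4 + 6·5·1 + 9·1·2 + 8·2·2 + 5·7·7 = 589 ≡ 4.
  α_i^2 mod 13 = [10, 12, 1, 4, 10].
  S_2 = Σ v_i α_i^2 r_i = 11·10·4 + 6·12·1 + 9·1·2 + 8·4·2 + 5·10·7 = 944 ≡ 8.
  S = (2, 4, 8) ≠ 0, so r is not a codeword (an error is present).
Step 3: locate the error. For a single error e at position i, S_ℓ = v_i·e·α_i^ℓ, so α_err = S_1/S_0.
  S_0^{−1} = 2^{−1} = 7 (mod 13), so α_err = 4·7 = 28 ≡ 2 = α_4. Error position i = 4.
  Consistency check: S_2/S_1 = 8·10 = 80 ≡ 2 = α_err ✓ (single-error assumption holds).
Step 4: error magnitude e = S_0/v_4 = S_0·∏_{j≠4}(α_4 − α_j) = 2·5 = 10 ≡ 10 (mod 13).
Step 5: correct position 4: c_4 = r_4 − e = 2 − 10 ≡ 5 (mod 13). Hence c = [4, 1, 2, 5, 7].
  Check: interpolating c through the α_i gives m(x) = 12 + 3·x (degree < 2) with m(α_i) = c_i for every i, so c is indeed a codeword.


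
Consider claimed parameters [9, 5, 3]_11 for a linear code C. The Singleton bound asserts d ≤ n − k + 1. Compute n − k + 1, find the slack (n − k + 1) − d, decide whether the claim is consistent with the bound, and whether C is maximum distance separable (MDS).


Singleton RHS = n − k + 1 = 5, slack = 2, bound satisfied, not MDS.

Singleton bound: d ≤ n − k + 1.
Here n = 9, k = 5, so n − k + 1 = 5.
Given d = 3, check d ≤ 5: YES.
Slack = (n − k + 1) − d = 2.
The code is NOT MDS (slack = 2 > 0).
Description: the claimed parameters are [9, 5, 3]_11; such a code would be non-MDS.


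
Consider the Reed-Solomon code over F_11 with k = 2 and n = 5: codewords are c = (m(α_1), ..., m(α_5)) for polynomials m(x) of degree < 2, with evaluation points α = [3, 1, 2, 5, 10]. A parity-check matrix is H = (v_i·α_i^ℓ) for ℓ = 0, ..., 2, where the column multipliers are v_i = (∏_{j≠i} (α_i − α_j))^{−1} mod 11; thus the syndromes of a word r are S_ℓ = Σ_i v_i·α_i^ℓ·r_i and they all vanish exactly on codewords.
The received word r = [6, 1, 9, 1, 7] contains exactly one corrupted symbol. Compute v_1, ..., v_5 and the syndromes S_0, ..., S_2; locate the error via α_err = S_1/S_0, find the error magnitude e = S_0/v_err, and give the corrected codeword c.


S = (1, 5, 3), error at position 4, error magnitude e = 1, c = [6, 1, 9, 0, 7].

Step 1: column multipliers v_i = (∏_{j≠i}(α_i − α_j))^{−1} mod 11.
  i = 1 (α = 3): (3−1)(3−2)(3−5)(3−10) = 2·1·(−2)·(−7) = 28 ≡ 6, so v_1 = 6^{−1} = 2 (mod 11).
  i = 2 (α = 1): (1−3)(1−2)(1−5)(1−10) = (−2)·(−1)·(−4)·(−9) = 72 ≡ 6, so v_2 = 6^{−1} = 2 (mod 11).
  i = 3 (α = 2): (2−3)(2−1)(2−5)(2−10) = (−1)·1·(−3)·(−8) = −24 ≡ 9, so v_3 = 9^{−1} = 5 (mod 11).
  i = 4 (α = 5): (5−3)(5−1)(5−2)(5−10) = 2·4·3·(−5) = −120 ≡ 1, so v_4 = 1^{−1} = 1 (mod 11).
  i = 5 (α = 10): (10−3)(10−1)(10−2)(10−5) = 7·9·8·5 = 2520 ≡ 1, so v_5 = 1^{−1} = 1 (mod 11).
  v = [2, 2, 5, 1, 1].
Step 2: syndromes of r = [6, 1, 9, 1, 7] (all sums mod 11).
  S_0 = Σ v_i r_i = 2·6 + 2·1 + 5·9 + 1·1 + 1·7 = 67 ≡ 1.
  S_1 = Σ v_i α_i r_i = 2·3·6 + 2·1·1 + 5·2·9 + 1·5·1 + 1·10·7 = 203 ≡ 5.
  α_i^2 mod 11 = [9, 1, 4, 3, 1].
  S_2 = Σ v_i α_i^2 r_i = 2·9·6 + 2·1·1 + 5·4·9 + 1·3·1 + 1·1·7 = 300 ≡ 3.
  S = (1, 5, 3) ≠ 0, so r is not a codeword (an error is present).
Step 3: locate the error. For a single error e at position i, S_ℓ = v_i·e·α_i^ℓ, so α_err = S_1/S_0.
  S_0^{−1} = 1^{−1} = 1 (mod 11), so α_err = 5·1 = 5 ≡ 5 = α_4. Error position i = 4.
  Consistency check: S_2/S_1 = 3·9 = 27 ≡ 5 = α_err ✓ (single-error assumption holds).
Step 4: error magnitude e = S_0/v_4 = S_0·∏_{j≠4}(α_4 − α_j) = 1·1 = 1 ≡ 1 (mod 11).
Step 5: correct position 4: c_4 = r_4 − e = 1 − 1 ≡ 0 (mod 11). Hence c = [6, 1, 9, 0, 7].
  Check: interpolating c through the α_i gives m(x) = 4 + 8·x (degree < 2) with m(α_i) = c_i for every i, so c is indeed a codeword.


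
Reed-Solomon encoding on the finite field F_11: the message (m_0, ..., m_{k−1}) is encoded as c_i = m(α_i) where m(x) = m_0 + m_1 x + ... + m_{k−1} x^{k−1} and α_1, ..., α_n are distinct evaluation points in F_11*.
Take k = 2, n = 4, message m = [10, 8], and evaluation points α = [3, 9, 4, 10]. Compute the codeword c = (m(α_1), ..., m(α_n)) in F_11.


c = [1, 5, 9, 2]

Message polynomial: m(x) = 10 + 8·x (mod 11).
For each evaluation point α_i, compute m(α_i) mod 11:
  α_1 = 3: Horner steps 8 → 1, so m(3) = 1.
  α_2 = 9: Horner steps 8 → 5, so m(9) = 5.
  α_3 = 4: Horner steps 8 → 9, so m(4) = 9.
  α_4 = 10: Horner steps 8 → 2, so m(10) = 2.
Codeword c = [1, 5, 9, 2] ∈ F_11^4.


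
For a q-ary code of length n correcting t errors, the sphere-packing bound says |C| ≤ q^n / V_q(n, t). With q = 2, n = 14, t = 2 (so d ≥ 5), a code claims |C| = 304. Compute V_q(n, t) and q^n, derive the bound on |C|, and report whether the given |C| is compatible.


V_q(n, t) = 106, q^n = 16384, Hamming bound = 154, |C| = 304 > bound (violated).

Step 1: Compute V_q(n, t) = Σ_{j=0}^2 C(n, j) (q−1)^j.
  j = 0: C(14,0)·(1)^0 = 1·1 = 1.
  j = 1: C(14,1)·(1)^1 = 14·1 = 14.
  j = 2: C(14,2)·(1)^2 = 91·1 = 91.
  V_q(n, t) = 1 + 14 + 91 = 106.
Step 2: q^n = 2^14 = 16384.
Step 3: Hamming bound ⌊q^n / V_q(n,t)⌋ = ⌊16384/106⌋ = 154.
Step 4: Compare |C| = 304 to 154: violated.
The claimed |C| lies above the Hamming bound, so no 2-ary code of length 14 with d ≥ 5 can have 304 codewords.


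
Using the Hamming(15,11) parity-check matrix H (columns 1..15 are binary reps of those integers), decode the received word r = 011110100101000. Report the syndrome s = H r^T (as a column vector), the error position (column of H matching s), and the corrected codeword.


s = (0, 0, 0, 1)^T, error position = 1, corrected codeword c = 111110100101000

Compute s = H r^T mod 2 one row at a time:
  s_1 = 0 + 0 + 1 + 0 + 1 + 0 + 0 + 0 = 2 ≡ 0 (mod 2).
  s_2 = 1 + 1 + 0 + 1 + 1 + 0 + 0 + 0 = 4 ≡ 0 (mod 2).
  s_3 = 1 + 1 + 0 + 1 + 1 + 0 + 0 + 0 = 4 ≡ 0 (mod 2).
  s_4 = 0 + 1 + 1 + 1 + 0 + 0 + 0 + 0 = 3 ≡ 1 (mod 2).
s = (0, 0, 0, 1)^T — this equals column 1 of H (binary 0001), so error is at position 1.
Correct: flip bit 1 of r = 011110100101000 to get c = 111110100101000.


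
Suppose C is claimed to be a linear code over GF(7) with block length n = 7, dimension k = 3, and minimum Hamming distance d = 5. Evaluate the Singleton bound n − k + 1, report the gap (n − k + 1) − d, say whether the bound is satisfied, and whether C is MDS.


Singleton RHS = n − k + 1 = 5, slack = 0, bound satisfied, MDS.

Singleton bound: d ≤ n − k + 1.
Here n = 7, k = 3, so n − k + 1 = 5.
Given d = 5, check d ≤ 5: YES.
Slack = (n − k + 1) − d = 0.
The code is MDS (slack = 0).
Description: the claimed parameters are [7, 3, 5]_7; such a code would be MDS (meets Singleton bound).


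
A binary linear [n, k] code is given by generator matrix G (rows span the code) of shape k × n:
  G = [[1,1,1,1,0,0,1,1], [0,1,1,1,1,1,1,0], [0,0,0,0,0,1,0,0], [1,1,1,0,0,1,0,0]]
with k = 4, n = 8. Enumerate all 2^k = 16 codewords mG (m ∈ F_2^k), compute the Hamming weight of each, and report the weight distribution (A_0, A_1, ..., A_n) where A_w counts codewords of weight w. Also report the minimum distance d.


Weight distribution: A_0 = 1, A_1 = 1, A_3 = 3, A_4 = 5, A_5 = 3, A_6 = 2, A_7 = 1. Minimum distance d = 1.

Enumerate all 2^4 = 16 messages m ∈ F_2^4.
For each, compute codeword c = mG in F_2^8, then tally its weight.
  m = 0000 → c = 00000000, weight = 0.
  m = 1000 → c = 11110011, weight = 6.
  m = 0100 → c = 01111110, weight = 6.
  m = 1100 → c = 10001101, weight = 4.
  m = 0010 → c = 00000100, weight = 1.
  m = 1010 → c = 11110111, weight = 7.
  m = 0110 → c = 01111010, weight = 5.
  m = 1110 → c = 10001001, weight = 3.
  m = 0001 → c = 11100100, weight = 4.
  m = 1001 → c = 00010111, weight = 4.
  m = 0101 → c = 10011010, weight = 4.
  m = 1101 → c = 01101001, weight = 4.
  m = 0011 → c = 11100000, weight = 3.
  m = 1011 → c = 00010011, weight = 3.
  m = 0111 → c = 10011110, weight = 5.
  m = 1111 → c = 01101101, weight = 5.
Tally weights:
  weight 0: 1 codewords.
  weight 1: 1 codewords.
  weight 3: 3 codewords.
  weight 4: 5 codewords.
  weight 5: 3 codewords.
  weight 6: 2 codewords.
  weight 7: 1 codewords.
Minimum distance d = smallest w > 0 with A_w > 0 = 1.
Sanity: Σ A_w = 16 = 2^4 = 16 ✓.


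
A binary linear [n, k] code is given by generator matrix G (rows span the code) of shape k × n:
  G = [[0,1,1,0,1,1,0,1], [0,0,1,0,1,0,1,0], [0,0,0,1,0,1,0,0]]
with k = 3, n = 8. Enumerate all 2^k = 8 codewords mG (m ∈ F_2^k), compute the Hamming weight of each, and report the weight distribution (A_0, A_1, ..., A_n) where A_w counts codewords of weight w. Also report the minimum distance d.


Weight distribution: A_0 = 1, A_2 = 1, A_3 = 1, A_4 = 2, A_5 = 3. Minimum distance d = 2.

Enumerate all 2^3 = 8 messages m ∈ F_2^3.
For each, compute codeword c = mG in F_2^8, then tally its weight.
  m = 000 → c = 00000000, weight = 0.
  m = 100 → c = 01101101, weight = 5.
  m = 010 → c = 00101010, weight = 3.
  m = 110 → c = 01000111, weight = 4.
  m = 001 → c = 00010100, weight = 2.
  m = 101 → c = 01111001, weight = 5.
  m = 011 → c = 00111110, weight = 5.
  m = 111 → c = 01010011, weight = 4.
Tally weights:
  weight 0: 1 codewords.
  weight 2: 1 codewords.
  weight 3: 1 codewords.
  weight 4: 2 codewords.
  weight 5: 3 codewords.
Minimum distance d = smallest w > 0 with A_w > 0 = 2.
Sanity: Σ A_w = 8 = 2^3 = 8 ✓.


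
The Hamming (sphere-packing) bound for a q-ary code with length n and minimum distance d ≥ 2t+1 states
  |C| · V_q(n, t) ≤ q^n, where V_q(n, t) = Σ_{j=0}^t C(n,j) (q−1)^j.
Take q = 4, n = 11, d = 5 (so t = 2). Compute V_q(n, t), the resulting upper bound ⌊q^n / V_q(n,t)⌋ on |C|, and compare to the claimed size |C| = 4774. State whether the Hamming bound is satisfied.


V_q(n, t) = 529, q^n = 4194304, Hamming bound = 7928, |C| = 4774 ≤ bound (satisfied).

Step 1: Compute V_q(n, t) = Σ_{j=0}^2 C(n, j) (q−1)^j.
  j = 0: C(11,0)·(3)^0 = 1·1 = 1.
  j = 1: C(11,1)·(3)^1 = 11·3 = 33.
  j = 2: C(11,2)·(3)^2 = 55·9 = 495.
  V_q(n, t) = 1 + 33 + 495 = 529.
Step 2: q^n = 4^11 = 4194304.
Step 3: Hamming bound ⌊q^n / V_q(n,t)⌋ = ⌊4194304/529⌋ = 7928.
Step 4: Compare |C| = 4774 to 7928: satisfied.
The claimed |C| lies below the Hamming bound.


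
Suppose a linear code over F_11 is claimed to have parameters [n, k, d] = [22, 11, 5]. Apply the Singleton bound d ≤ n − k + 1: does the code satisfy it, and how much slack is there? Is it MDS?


Singleton RHS = n − k + 1 = 12, slack = 7, bound satisfied, not MDS.

Singleton bound: d ≤ n − k + 1.
Here n = 22, k = 11, so n − k + 1 = 12.
Given d = 5, check d ≤ 12: YES.
Slack = (n − k + 1) − d = 7.
The code is NOT MDS (slack = 7 > 0).
Description: the claimed parameters are [22, 11, 5]_11; such a code would be non-MDS.


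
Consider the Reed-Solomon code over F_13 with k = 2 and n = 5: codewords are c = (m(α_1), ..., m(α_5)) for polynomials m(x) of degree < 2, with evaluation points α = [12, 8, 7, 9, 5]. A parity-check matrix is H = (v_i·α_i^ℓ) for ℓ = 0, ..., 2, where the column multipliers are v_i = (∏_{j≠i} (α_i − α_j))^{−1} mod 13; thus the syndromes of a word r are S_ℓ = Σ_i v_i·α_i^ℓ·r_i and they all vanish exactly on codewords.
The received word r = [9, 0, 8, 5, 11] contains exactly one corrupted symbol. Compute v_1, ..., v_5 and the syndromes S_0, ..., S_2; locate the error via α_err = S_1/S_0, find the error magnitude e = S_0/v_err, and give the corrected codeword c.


S = (7, 6, 7), error at position 1, error magnitude e = 2, c = [7, 0, 8, 5, 11].

Step 1: column multipliers v_i = (∏_{j≠i}(α_i − α_j))^{−1} mod 13.
  i = 1 (α = 12): (12−8)(12−7)(12−9)(12−5) = 4·5·3·7 = 420 ≡ 4, so v_1 = 4^{−1} = 10 (mod 13).
  i = 2 (α = 8): (8−12)(8−7)(8−9)(8−5) = (−4)·1·(−1)·3 = 12 ≡ 12, so v_2 = 12^{−1} = 12 (mod 13).
  i = 3 (α = 7): (7−12)(7−8)(7−9)(7−5) = (−5)·(−1)·(−2)·2 = −20 ≡ 6, so v_3 = 6^{−1} = 11 (mod 13).
  i = 4 (α = 9): (9−12)(9−8)(9−7)(9−5) = (−3)·1·2·4 = −24 ≡ 2, so v_4 = 2^{−1} = 7 (mod 13).
  i = 5 (α = 5): (5−12)(5−8)(5−7)(5−9) = (−7)·(−3)·(−2)·(−4) = 168 ≡ 12, so v_5 = 12^{−1} = 12 (mod 13).
  v = [10, 12, 11, 7, 12].
Step 2: syndromes of r = [9, 0, 8, 5, 11] (all sums mod 13).
  S_0 = Σ v_i r_i = 10·9 + 12·0 + 11·8 + 7·5 + 12·11 = 345 ≡ 7.
  S_1 = Σ v_i α_i r_i = 10·12·9 + 12·8·0 + 11·7·8 + 7·9·5 + 12·5·11 = 2671 ≡ 6.
  α_i^2 mod 13 = [1, 12, 10, 3, 12].
  S_2 = Σ v_i α_i^2 r_i = 10·1·9 + 12·12·0 + 11·10·8 + 7·3·5 + 12·12·11 = 2659 ≡ 7.
  S = (7, 6, 7) ≠ 0, so r is not a codeword (an error is present).
Step 3: locate the error. For a single error e at position i, S_ℓ = v_i·e·α_i^ℓ, so α_err = S_1/S_0.
  S_0^{−1} = 7^{−1} = 2 (mod 13), so α_err = 6·2 = 12 ≡ 12 = α_1. Error position i = 1.
  Consistency check: S_2/S_1 = 7·11 = 77 ≡ 12 = α_err ✓ (single-error assumption holds).
Step 4: error magnitude e = S_0/v_1 = S_0·∏_{j≠1}(α_1 − α_j) = 7·4 = 28 ≡ 2 (mod 13).
Step 5: correct position 1: c_1 = r_1 − e = 9 − 2 ≡ 7 (mod 13). Hence c = [7, 0, 8, 5, 11].
  Check: interpolating c through the α_i gives m(x) = 12 + 5·x (degree < 2) with m(α_i) = c_i for every i, so c is indeed a codeword.


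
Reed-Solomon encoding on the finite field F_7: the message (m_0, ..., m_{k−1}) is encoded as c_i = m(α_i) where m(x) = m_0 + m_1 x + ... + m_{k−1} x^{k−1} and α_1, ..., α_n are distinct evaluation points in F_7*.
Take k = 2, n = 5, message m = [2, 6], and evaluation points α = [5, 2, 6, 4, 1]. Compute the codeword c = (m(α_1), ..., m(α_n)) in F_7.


c = [4, 0, 3, 5, 1]

Message polynomial: m(x) = 2 + 6·x (mod 7).
For each evaluation point α_i, compute m(α_i) mod 7:
  α_1 = 5: Horner steps 6 → 4, so m(5) = 4.
  α_2 = 2: Horner steps 6 → 0, so m(2) = 0.
  α_3 = 6: Horner steps 6 → 3, so m(6) = 3.
  α_4 = 4: Horner steps 6 → 5, so m(4) = 5.
  α_5 = 1: Horner steps 6 → 1, so m(1) = 1.
Codeword c = [4, 0, 3, 5, 1] ∈ F_7^5.


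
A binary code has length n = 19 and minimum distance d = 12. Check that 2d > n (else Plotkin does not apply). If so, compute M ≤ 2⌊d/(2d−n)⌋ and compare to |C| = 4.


Plotkin bound M ≤ 4; given |C| = 4 ≤ bound (satisfied).

Check applicability: 2d = 24, n = 19.
2d − n = 5 > 0, so Plotkin applies.
Compute d/(2d−n) = 12/5 ≈ 2.4000.
⌊d/(2d−n)⌋ = 2.
Plotkin bound: M ≤ 2·2 = 4.
Given |C| = 4, check: satisfied.
This |C| is at the Plotkin bound.


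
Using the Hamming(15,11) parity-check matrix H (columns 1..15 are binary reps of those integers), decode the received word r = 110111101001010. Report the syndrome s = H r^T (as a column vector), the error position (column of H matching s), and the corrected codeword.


s = (1, 0, 0, 0)^T, error position = 8, corrected codeword c = 110111111001010

Compute s = H r^T mod 2 one row at a time:
  s_1 = 0 + 1 + 0 + 0 + 1 + 0 + 1 + 0 = 3 ≡ 1 (mod 2).
  s_2 = 1 + 1 + 1 + 1 + 1 + 0 + 1 + 0 = 6 ≡ 0 (mod 2).
  s_3 = 1 + 0 + 1 + 1 + 0 + 0 + 1 + 0 = 4 ≡ 0 (mod 2).
  s_4 = 1 + 0 + 1 + 1 + 1 + 0 + 0 + 0 = 4 ≡ 0 (mod 2).
s = (1, 0, 0, 0)^T — this equals column 8 of H (binary 1000), so error is at position 8.
Correct: flip bit 8 of r = 110111101001010 to get c = 110111111001010.


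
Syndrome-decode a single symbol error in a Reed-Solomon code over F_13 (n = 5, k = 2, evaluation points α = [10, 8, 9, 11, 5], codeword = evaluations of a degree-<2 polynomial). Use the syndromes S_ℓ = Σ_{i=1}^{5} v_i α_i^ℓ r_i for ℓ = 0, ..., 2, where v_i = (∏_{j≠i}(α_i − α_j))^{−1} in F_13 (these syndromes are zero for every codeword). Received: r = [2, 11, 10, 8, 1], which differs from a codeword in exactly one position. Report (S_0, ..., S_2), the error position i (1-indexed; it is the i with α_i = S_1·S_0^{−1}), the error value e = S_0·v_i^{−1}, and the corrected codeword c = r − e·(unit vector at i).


S = (2, 7, 5), error at position 1, error magnitude e = 6, c = [9, 11, 10, 8, 1].

Step 1: column multipliers v_i = (∏_{j≠i}(α_i − α_j))^{−1} mod 13.
  i = 1 (α = 10): (10−8)(10−9)(10−11)(10−5) = 2·1·(−1)·5 = −10 ≡ 3, so v_1 = 3^{−1} = 9 (mod 13).
  i = 2 (α = 8): (8−10)(8−9)(8−11)(8−5) = (−2)·(−1)·(−3)·3 = −18 ≡ 8, so v_2 = 8^{−1} = 5 (mod 13).
  i = 3 (α = 9): (9−10)(9−8)(9−11)(9−5) = (−1)·1·(−2)·4 = 8 ≡ 8, so v_3 = 8^{−1} = 5 (mod 13).
  i = 4 (α = 11): (11−10)(11−8)(11−9)(11−5) = 1·3·2·6 = 36 ≡ 10, so v_4 = 10^{−1} = 4 (mod 13).
  i = 5 (α = 5): (5−10)(5−8)(5−9)(5−11) = (−5)·(−3)·(−4)·(−6) = 360 ≡ 9, so v_5 = 9^{−1} = 3 (mod 13).
  v = [9, 5, 5, 4, 3].
Step 2: syndromes of r = [2, 11, 10, 8, 1] (all sums mod 13).
  S_0 = Σ v_i r_i = 9·2 + 5·11 + 5·10 + 4·8 + 3·1 = 158 ≡ 2.
  S_1 = Σ v_i α_i r_i = 9·10·2 + 5·8·11 + 5·9·10 + 4·11·8 + 3·5·1 = 1437 ≡ 7.
  α_i^2 mod 13 = [9, 12, 3, 4, 12].
  S_2 = Σ v_i α_i^2 r_i = 9·9·2 + 5·12·11 + 5·3·10 + 4·4·8 + 3·12·1 = 1136 ≡ 5.
  S = (2, 7, 5) ≠ 0, so r is not a codeword (an error is present).
Step 3: locate the error. For a single error e at position i, S_ℓ = v_i·e·α_i^ℓ, so α_err = S_1/S_0.
  S_0^{−1} = 2^{−1} = 7 (mod 13), so α_err = 7·7 = 49 ≡ 10 = α_1. Error position i = 1.
  Consistency check: S_2/S_1 = 5·2 = 10 ≡ 10 = α_err ✓ (single-error assumption holds).
Step 4: error magnitude e = S_0/v_1 = S_0·∏_{j≠1}(α_1 − α_j) = 2·3 = 6 ≡ 6 (mod 13).
Step 5: correct position 1: c_1 = r_1 − e = 2 − 6 ≡ 9 (mod 13). Hence c = [9, 11, 10, 8, 1].
  Check: interpolating c through the α_i gives m(x) = 6 + 12·x (degree < 2) with m(α_i) = c_i for every i, so c is indeed a codeword.


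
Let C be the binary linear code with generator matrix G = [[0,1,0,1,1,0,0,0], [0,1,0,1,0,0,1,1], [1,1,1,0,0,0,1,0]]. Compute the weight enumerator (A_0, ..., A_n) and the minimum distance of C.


Weight distribution: A_0 = 1, A_3 = 2, A_4 = 3, A_5 = 2. Minimum distance d = 3.

Enumerate all 2^3 = 8 messages m ∈ F_2^3.
For each, compute codeword c = mG in F_2^8, then tally its weight.
  m = 000 → c = 00000000, weight = 0.
  m = 100 → c = 01011000, weight = 3.
  m = 010 → c = 01010011, weight = 4.
  m = 110 → c = 00001011, weight = 3.
  m = 001 → c = 11100010, weight = 4.
  m = 101 → c = 10111010, weight = 5.
  m = 011 → c = 10110001, weight = 4.
  m = 111 → c = 11101001, weight = 5.
Tally weights:
  weight 0: 1 codewords.
  weight 3: 2 codewords.
  weight 4: 3 codewords.
  weight 5: 2 codewords.
Minimum distance d = smallest w > 0 with A_w > 0 = 3.
Sanity: Σ A_w = 8 = 2^3 = 8 ✓.


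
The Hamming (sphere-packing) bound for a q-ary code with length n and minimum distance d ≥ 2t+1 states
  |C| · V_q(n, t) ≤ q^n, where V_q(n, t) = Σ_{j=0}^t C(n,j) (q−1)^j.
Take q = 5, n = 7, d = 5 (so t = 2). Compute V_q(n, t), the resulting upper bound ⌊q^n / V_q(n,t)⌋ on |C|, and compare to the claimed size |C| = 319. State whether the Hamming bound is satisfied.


V_q(n, t) = 365, q^n = 78125, Hamming bound = 214, |C| = 319 > bound (violated).

Step 1: Compute V_q(n, t) = Σ_{j=0}^2 C(n, j) (q−1)^j.
  j = 0: C(7,0)·(4)^0 = 1·1 = 1.
  j = 1: C(7,1)·(4)^1 = 7·4 = 28.
  j = 2: C(7,2)·(4)^2 = 21·16 = 336.
  V_q(n, t) = 1 + 28 + 336 = 365.
Step 2: q^n = 5^7 = 78125.
Step 3: Hamming bound ⌊q^n / V_q(n,t)⌋ = ⌊78125/365⌋ = 214.
Step 4: Compare |C| = 319 to 214: violated.
The claimed |C| lies above the Hamming bound, so no 5-ary code of length 7 with d ≥ 5 can have 319 codewords.


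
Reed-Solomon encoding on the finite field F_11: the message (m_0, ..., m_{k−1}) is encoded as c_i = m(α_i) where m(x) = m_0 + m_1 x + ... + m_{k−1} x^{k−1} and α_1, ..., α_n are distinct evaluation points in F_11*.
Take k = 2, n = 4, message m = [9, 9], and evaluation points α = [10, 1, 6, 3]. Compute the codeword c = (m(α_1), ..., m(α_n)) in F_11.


c = [0, 7, 8, 3]

Message polynomial: m(x) = 9 + 9·x (mod 11).
For each evaluation point α_i, compute m(α_i) mod 11:
  α_1 = 10: Horner steps 9 → 0, so m(10) = 0.
  α_2 = 1: Horner steps 9 → 7, so m(1) = 7.
  α_3 = 6: Horner steps 9 → 8, so m(6) = 8.
  α_4 = 3: Horner steps 9 → 3, so m(3) = 3.
Codeword c = [0, 7, 8, 3] ∈ F_11^4.


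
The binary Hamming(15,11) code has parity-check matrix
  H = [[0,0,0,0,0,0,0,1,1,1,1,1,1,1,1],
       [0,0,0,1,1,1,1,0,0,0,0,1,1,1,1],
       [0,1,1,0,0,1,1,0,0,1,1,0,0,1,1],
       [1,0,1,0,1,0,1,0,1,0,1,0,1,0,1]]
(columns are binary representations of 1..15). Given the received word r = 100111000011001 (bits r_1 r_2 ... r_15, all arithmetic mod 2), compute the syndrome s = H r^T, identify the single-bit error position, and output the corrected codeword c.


s = (1, 1, 1, 0)^T, error position = 14, corrected codeword c = 100111000011011

Compute s = H r^T mod 2 one row at a time:
  s_1 = 0 + 0 + 0 + 1 + 1 + 0 + 0 + 1 = 3 ≡ 1 (mod 2).
  s_2 = 1 + 1 + 1 + 0 + 1 + 0 + 0 + 1 = 5 ≡ 1 (mod 2).
  s_3 = 0 + 0 + 1 + 0 + 0 + 1 + 0 + 1 = 3 ≡ 1 (mod 2).
  s_4 = 1 + 0 + 1 + 0 + 0 + 1 + 0 + 1 = 4 ≡ 0 (mod 2).
s = (1, 1, 1, 0)^T — this equals column 14 of H (binary 1110), so error is at position 14.
Correct: flip bit 14 of r = 100111000011001 to get c = 100111000011011.


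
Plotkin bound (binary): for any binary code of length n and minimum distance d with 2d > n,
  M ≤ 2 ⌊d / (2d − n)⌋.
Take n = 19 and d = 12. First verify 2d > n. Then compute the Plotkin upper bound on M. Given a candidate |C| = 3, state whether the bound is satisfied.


Plotkin bound M ≤ 4; given |C| = 3 ≤ bound (satisfied).

Check applicability: 2d = 24, n = 19.
2d − n = 5 > 0, so Plotkin applies.
Compute d/(2d−n) = 12/5 ≈ 2.4000.
⌊d/(2d−n)⌋ = 2.
Plotkin bound: M ≤ 2·2 = 4.
Given |C| = 3, check: satisfied.
This |C| is below the Plotkin bound.


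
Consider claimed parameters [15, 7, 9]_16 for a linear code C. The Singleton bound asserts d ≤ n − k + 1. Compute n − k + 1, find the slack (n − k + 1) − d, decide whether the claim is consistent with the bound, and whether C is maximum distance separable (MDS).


Singleton RHS = n − k + 1 = 9, slack = 0, bound satisfied, MDS.

Singleton bound: d ≤ n − k + 1.
Here n = 15, k = 7, so n − k + 1 = 9.
Given d = 9, check d ≤ 9: YES.
Slack = (n − k + 1) − d = 0.
The code is MDS (slack = 0).
Description: the claimed parameters are [15, 7, 9]_16; such a code would be MDS (meets Singleton bound).


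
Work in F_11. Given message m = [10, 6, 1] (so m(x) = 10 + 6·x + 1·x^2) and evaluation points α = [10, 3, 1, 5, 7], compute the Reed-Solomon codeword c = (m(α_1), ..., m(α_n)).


c = [5, 4, 6, 10, 2]

Message polynomial: m(x) = 10 + 6·x + 1·x^2 (mod 11).
For each evaluation point α_i, compute m(α_i) mod 11:
  α_1 = 10: Horner steps 1 → 5 → 5, so m(10) = 5.
  α_2 = 3: Horner steps 1 → 9 → 4, so m(3) = 4.
  α_3 = 1: Horner steps 1 → 7 → 6, so m(1) = 6.
  α_4 = 5: Horner steps 1 → 0 → 10, so m(5) = 10.
  α_5 = 7: Horner steps 1 → 2 → 2, so m(7) = 2.
Codeword c = [5, 4, 6, 10, 2] ∈ F_11^5.


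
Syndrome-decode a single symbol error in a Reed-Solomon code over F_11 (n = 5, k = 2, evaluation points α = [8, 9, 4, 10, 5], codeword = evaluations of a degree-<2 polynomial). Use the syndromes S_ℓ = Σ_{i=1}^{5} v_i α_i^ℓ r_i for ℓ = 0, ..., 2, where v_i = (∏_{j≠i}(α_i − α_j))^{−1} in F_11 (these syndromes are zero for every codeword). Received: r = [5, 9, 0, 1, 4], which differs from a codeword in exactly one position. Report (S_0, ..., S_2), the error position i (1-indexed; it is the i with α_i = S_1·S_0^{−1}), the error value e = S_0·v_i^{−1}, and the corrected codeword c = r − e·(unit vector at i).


S = (2, 9, 2), error at position 4, error magnitude e = 10, c = [5, 9, 0, 2, 4].

Step 1: column multipliers v_i = (∏_{j≠i}(α_i − α_j))^{−1} mod 11.
  i = 1 (α = 8): (8−9)(8−4)(8−10)(8−5) = (−1)·4·(−2)·3 = 24 ≡ 2, so v_1 = 2^{−1} = 6 (mod 11).
  i = 2 (α = 9): (9−8)(9−4)(9−10)(9−5) = 1·5·(−1)·4 = −20 ≡ 2, so v_2 = 2^{−1} = 6 (mod 11).
  i = 3 (α = 4): (4−8)(4−9)(4−10)(4−5) = (−4)·(−5)·(−6)·(−1) = 120 ≡ 10, so v_3 = 10^{−1} = 10 (mod 11).
  i = 4 (α = 10): (10−8)(10−9)(10−4)(10−5) = 2·1·6·5 = 60 ≡ 5, so v_4 = 5^{−1} = 9 (mod 11).
  i = 5 (α = 5): (5−8)(5−9)(5−4)(5−10) = (−3)·(−4)·1·(−5) = −60 ≡ 6, so v_5 = 6^{−1} = 2 (mod 11).
  v = [6, 6, 10, 9, 2].
Step 2: syndromes of r = [5, 9, 0, 1, 4] (all sums mod 11).
  S_0 = Σ v_i r_i = 6·5 + 6·9 + 10·0 + 9·1 + 2·4 = 101 ≡ 2.
  S_1 = Σ v_i α_i r_i = 6·8·5 + 6·9·9 + 10·4·0 + 9·10·1 + 2·5·4 = 856 ≡ 9.
  α_i^2 mod 11 = [9, 4, 5, 1, 3].
  S_2 = Σ v_i α_i^2 r_i = 6·9·5 + 6·4·9 + 10·5·0 + 9·1·1 + 2·3·4 = 519 ≡ 2.
  S = (2, 9, 2) ≠ 0, so r is not a codeword (an error is present).
Step 3: locate the error. For a single error e at position i, S_ℓ = v_i·e·α_i^ℓ, so α_err = S_1/S_0.
  S_0^{−1} = 2^{−1} = 6 (mod 11), so α_err = 9·6 = 54 ≡ 10 = α_4. Error position i = 4.
  Consistency check: S_2/S_1 = 2·5 = 10 ≡ 10 = α_err ✓ (single-error assumption holds).
Step 4: error magnitude e = S_0/v_4 = S_0·∏_{j≠4}(α_4 − α_j) = 2·5 = 10 ≡ 10 (mod 11).
Step 5: correct position 4: c_4 = r_4 − e = 1 − 10 ≡ 2 (mod 11). Hence c = [5, 9, 0, 2, 4].
  Check: interpolating c through the α_i gives m(x) = 6 + 4·x (degree < 2) with m(α_i) = c_i for every i, so c is indeed a codeword.


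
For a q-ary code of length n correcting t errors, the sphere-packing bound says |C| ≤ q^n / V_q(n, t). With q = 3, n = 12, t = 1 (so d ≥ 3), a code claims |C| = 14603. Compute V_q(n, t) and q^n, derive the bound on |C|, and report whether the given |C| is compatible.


V_q(n, t) = 25, q^n = 531441, Hamming bound = 21257, |C| = 14603 ≤ bound (satisfied).

Step 1: Compute V_q(n, t) = Σ_{j=0}^1 C(n, j) (q−1)^j.
  j = 0: C(12,0)·(2)^0 = 1·1 = 1.
  j = 1: C(12,1)·(2)^1 = 12·2 = 24.
  V_q(n, t) = 1 + 24 = 25.
Step 2: q^n = 3^12 = 531441.
Step 3: Hamming bound ⌊q^n / V_q(n,t)⌋ = ⌊531441/25⌋ = 21257.
Step 4: Compare |C| = 14603 to 21257: satisfied.
The claimed |C| lies below the Hamming bound.


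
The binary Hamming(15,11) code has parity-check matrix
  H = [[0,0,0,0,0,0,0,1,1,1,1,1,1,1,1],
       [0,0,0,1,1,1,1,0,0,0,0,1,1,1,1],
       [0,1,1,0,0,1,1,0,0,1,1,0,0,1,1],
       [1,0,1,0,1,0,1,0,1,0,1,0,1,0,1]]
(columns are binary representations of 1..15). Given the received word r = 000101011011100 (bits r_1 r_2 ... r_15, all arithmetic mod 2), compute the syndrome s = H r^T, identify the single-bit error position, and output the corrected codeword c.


s = (1, 0, 0, 1)^T, error position = 9, corrected codeword c = 000101010011100

Compute s = H r^T mod 2 one row at a time:
  s_1 = 1 + 1 + 0 + 1 + 1 + 1 + 0 + 0 = 5 ≡ 1 (mod 2).
  s_2 = 1 + 0 + 1 + 0 + 1 + 1 + 0 + 0 = 4 ≡ 0 (mod 2).
  s_3 = 0 + 0 + 1 + 0 + 0 + 1 + 0 + 0 = 2 ≡ 0 (mod 2).
  s_4 = 0 + 0 + 0 + 0 + 1 + 1 + 1 + 0 = 3 ≡ 1 (mod 2).
s = (1, 0, 0, 1)^T — this equals column 9 of H (binary 1001), so error is at position 9.
Correct: flip bit 9 of r = 000101011011100 to get c = 000101010011100.


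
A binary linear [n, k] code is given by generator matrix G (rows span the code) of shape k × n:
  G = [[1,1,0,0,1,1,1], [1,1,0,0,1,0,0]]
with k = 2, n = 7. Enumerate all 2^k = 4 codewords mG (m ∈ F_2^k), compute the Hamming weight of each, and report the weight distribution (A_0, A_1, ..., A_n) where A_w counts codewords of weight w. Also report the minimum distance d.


Weight distribution: A_0 = 1, A_2 = 1, A_3 = 1, A_5 = 1. Minimum distance d = 2.

Enumerate all 2^2 = 4 messages m ∈ F_2^2.
For each, compute codeword c = mG in F_2^7, then tally its weight.
  m = 00 → c = 0000000, weight = 0.
  m = 10 → c = 1100111, weight = 5.
  m = 01 → c = 1100100, weight = 3.
  m = 11 → c = 0000011, weight = 2.
Tally weights:
  weight 0: 1 codewords.
  weight 2: 1 codewords.
  weight 3: 1 codewords.
  weight 5: 1 codewords.
Minimum distance d = smallest w > 0 with A_w > 0 = 2.
Sanity: Σ A_w = 4 = 2^2 = 4 ✓.


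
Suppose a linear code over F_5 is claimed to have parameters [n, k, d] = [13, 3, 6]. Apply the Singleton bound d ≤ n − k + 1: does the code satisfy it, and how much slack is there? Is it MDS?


Singleton RHS = n − k + 1 = 11, slack = 5, bound satisfied, not MDS.

Singleton bound: d ≤ n − k + 1.
Here n = 13, k = 3, so n − k + 1 = 11.
Given d = 6, check d ≤ 11: YES.
Slack = (n − k + 1) − d = 5.
The code is NOT MDS (slack = 5 > 0).
Description: the claimed parameters are [13, 3, 6]_5; such a code would be non-MDS.
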